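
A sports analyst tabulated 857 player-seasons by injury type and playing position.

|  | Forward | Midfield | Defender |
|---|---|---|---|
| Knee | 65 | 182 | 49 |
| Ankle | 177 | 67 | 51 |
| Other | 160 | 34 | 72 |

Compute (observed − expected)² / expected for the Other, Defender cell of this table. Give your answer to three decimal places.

6.490

Row total (Other) = 266; column total (Defender) = 172; N = 857.
Expected count E = 266 × 172 / 857 = 53.3862.
Contribution = (O − E)²/E = (72 − 53.3862)² / 53.3862 = 6.490.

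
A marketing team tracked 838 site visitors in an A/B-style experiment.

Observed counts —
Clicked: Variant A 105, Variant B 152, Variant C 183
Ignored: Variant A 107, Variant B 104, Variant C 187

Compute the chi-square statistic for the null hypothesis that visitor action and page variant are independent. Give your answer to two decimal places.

Row totals: 440, 398. Column totals: 212, 256, 370. Grand total N = 838.
Expected counts (row total × column total / N):
  Clicked, Variant A: 440×212/838 = 111.313
  Clicked, Variant B: 440×256/838 = 134.415
  Clicked, Variant C: 440×370/838 = 194.272
  Ignored, Variant A: 398×212/838 = 100.687
  Ignored, Variant B: 398×256/838 = 121.585
  Ignored, Variant C: 398×370/838 = 175.728
Contributions (O − E)²/E:
  (105 − 111.313)²/111.313 = 0.3580
  (152 − 134.415)²/134.415 = 2.3006
  (183 − 194.272)²/194.272 = 0.6540
  (107 − 100.687)²/100.687 = 0.3958
  (104 − 121.585)²/121.585 = 2.5433
  (187 − 175.728)²/175.728 = 0.7230
χ² = 0.3580 + 2.3006 + 0.6540 + 0.3958 + 2.5433 + 0.7230 = 6.97

6.97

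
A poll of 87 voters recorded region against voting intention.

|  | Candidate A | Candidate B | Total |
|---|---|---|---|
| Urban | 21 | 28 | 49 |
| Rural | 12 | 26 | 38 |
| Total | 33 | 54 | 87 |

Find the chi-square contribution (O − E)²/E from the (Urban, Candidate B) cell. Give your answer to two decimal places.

Row total (Urban) = 49; column total (Candidate B) = 54; N = 87.
Expected count E = 49 × 54 / 87 = 30.414.
Contribution = (O − E)²/E = (28 − 30.414)² / 30.414 = 0.19.

0.19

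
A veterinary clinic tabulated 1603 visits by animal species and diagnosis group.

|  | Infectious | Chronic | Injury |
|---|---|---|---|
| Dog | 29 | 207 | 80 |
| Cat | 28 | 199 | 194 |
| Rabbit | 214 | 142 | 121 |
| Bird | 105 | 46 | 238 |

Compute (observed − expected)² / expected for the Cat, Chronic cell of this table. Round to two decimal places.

Row total (Cat) = 421; column total (Chronic) = 594; N = 1603.
Expected count E = 421 × 594 / 1603 = 156.004.
Contribution = (O − E)²/E = (199 − 156.004)² / 156.004 = 11.85.

11.85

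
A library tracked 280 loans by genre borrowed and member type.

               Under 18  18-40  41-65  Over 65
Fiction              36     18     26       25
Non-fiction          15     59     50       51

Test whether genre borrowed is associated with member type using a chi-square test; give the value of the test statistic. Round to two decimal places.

31.42

Row totals: 105, 175. Column totals: 51, 77, 76, 76. Grand total N = 280.
Expected counts (row total × column total / N):
  Fiction, Under 18: 105×51/280 = 19.125
  Fiction, 18-40: 105×77/280 = 28.875
  Fiction, 41-65: 105×76/280 = 28.500
  Fiction, Over 65: 105×76/280 = 28.500
  Non-fiction, Under 18: 175×51/280 = 31.875
  Non-fiction, 18-40: 175×77/280 = 48.125
  Non-fiction, 41-65: 175×76/280 = 47.500
  Non-fiction, Over 65: 175×76/280 = 47.500
Contributions (O − E)²/E:
  (36 − 19.125)²/19.125 = 14.8897
  (18 − 28.875)²/28.875 = 4.0958
  (26 − 28.500)²/28.500 = 0.2193
  (25 − 28.500)²/28.500 = 0.4298
  (15 − 31.875)²/31.875 = 8.9338
  (59 − 48.125)²/48.125 = 2.4575
  (50 − 47.500)²/47.500 = 0.1316
  (51 − 47.500)²/47.500 = 0.2579
χ² = 14.8897 + 4.0958 + 0.2193 + 0.4298 + 8.9338 + 2.4575 + 0.1316 + 0.2579 = 31.42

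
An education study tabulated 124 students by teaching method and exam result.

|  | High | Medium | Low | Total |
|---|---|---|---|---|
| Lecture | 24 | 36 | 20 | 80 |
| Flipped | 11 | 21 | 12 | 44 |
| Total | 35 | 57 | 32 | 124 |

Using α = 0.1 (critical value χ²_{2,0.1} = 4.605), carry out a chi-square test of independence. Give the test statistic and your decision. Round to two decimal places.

0.35; fail to reject H₀

Grand total N = 124.
Expected counts (row total × column total / N):
  Lecture, High: 80×35/124 = 22.581
  Lecture, Medium: 80×57/124 = 36.774
  Lecture, Low: 80×32/124 = 20.645
  Flipped, High: 44×35/124 = 12.419
  Flipped, Medium: 44×57/124 = 20.226
  Flipped, Low: 44×32/124 = 11.355
Contributions (O − E)²/E:
  (24 − 22.581)²/22.581 = 0.0892
  (36 − 36.774)²/36.774 = 0.0163
  (20 − 20.645)²/20.645 = 0.0202
  (11 − 12.419)²/12.419 = 0.1621
  (21 − 20.226)²/20.226 = 0.0296
  (12 − 11.355)²/11.355 = 0.0366
χ² = 0.0892 + 0.0163 + 0.0202 + 0.1621 + 0.0296 + 0.0366 = 0.35
df = (2−1)(3−1) = 2. Since 0.35 < 4.605, fail to reject the null hypothesis of independence at α = 0.1.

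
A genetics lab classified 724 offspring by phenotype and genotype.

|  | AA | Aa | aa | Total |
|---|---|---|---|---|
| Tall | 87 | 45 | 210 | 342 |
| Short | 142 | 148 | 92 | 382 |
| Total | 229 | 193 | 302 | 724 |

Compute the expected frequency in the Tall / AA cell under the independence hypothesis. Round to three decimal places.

Row total (Tall) = 342; column total (AA) = 229; grand total N = 724.
Expected count = (row total × column total) / N = 342 × 229 / 724 = 108.174.

108.174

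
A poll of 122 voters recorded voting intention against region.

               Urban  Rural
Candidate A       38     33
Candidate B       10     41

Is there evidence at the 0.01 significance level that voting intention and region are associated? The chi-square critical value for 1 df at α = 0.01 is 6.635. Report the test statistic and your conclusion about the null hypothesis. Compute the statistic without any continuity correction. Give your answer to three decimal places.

Row totals: 71, 51. Column totals: 48, 74. Grand total N = 122.
Expected counts (row total × column total / N):
  Candidate A, Urban: 71×48/122 = 27.9344
  Candidate A, Rural: 71×74/122 = 43.0656
  Candidate B, Urban: 51×48/122 = 20.0656
  Candidate B, Rural: 51×74/122 = 30.9344
Contributions (O − E)²/E:
  (38 − 27.9344)²/27.9344 = 3.6269
  (33 − 43.0656)²/43.0656 = 2.3526
  (10 − 20.0656)²/20.0656 = 5.0493
  (41 − 30.9344)²/30.9344 = 3.2752
χ² = 3.6269 + 2.3526 + 5.0493 + 3.2752 = 14.304
df = (2−1)(2−1) = 1. Since 14.304 > 6.635, reject the null hypothesis of independence at α = 0.01.

14.304; reject H₀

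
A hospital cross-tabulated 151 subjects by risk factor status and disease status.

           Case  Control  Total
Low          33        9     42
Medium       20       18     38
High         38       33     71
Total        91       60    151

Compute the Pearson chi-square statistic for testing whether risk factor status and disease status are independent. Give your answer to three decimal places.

8.151

Grand total N = 151.
Expected counts (row total × column total / N):
  Low, Case: 42×91/151 = 25.3113
  Low, Control: 42×60/151 = 16.6887
  Medium, Case: 38×91/151 = 22.9007
  Medium, Control: 38×60/151 = 15.0993
  High, Case: 71×91/151 = 42.7881
  High, Control: 71×60/151 = 28.2119
Contributions (O − E)²/E:
  (33 − 25.3113)²/25.3113 = 2.3356
  (9 − 16.6887)²/16.6887 = 3.5423
  (20 − 22.9007)²/22.9007 = 0.3674
  (18 − 15.0993)²/15.0993 = 0.5572
  (38 − 42.7881)²/42.7881 = 0.5358
  (33 − 28.2119)²/28.2119 = 0.8126
χ² = 2.3356 + 3.5423 + 0.3674 + 0.5572 + 0.5358 + 0.8126 = 8.151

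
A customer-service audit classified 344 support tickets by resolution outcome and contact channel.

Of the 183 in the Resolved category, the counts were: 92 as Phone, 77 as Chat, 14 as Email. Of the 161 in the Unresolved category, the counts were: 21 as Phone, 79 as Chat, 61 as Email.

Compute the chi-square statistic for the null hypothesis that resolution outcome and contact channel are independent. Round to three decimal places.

Row totals: 183, 161. Column totals: 113, 156, 75. Grand total N = 344.
Expected counts (row total × column total / N):
  Resolved, Phone: 183×113/344 = 60.1134
  Resolved, Chat: 183×156/344 = 82.9884
  Resolved, Email: 183×75/344 = 39.8983
  Unresolved, Phone: 161×113/344 = 52.8866
  Unresolved, Chat: 161×156/344 = 73.0116
  Unresolved, Email: 161×75/344 = 35.1017
Contributions (O − E)²/E:
  (92 − 60.1134)²/60.1134 = 16.9140
  (77 − 82.9884)²/82.9884 = 0.4321
  (14 − 39.8983)²/39.8983 = 16.8108
  (21 − 52.8866)²/52.8866 = 19.2252
  (79 − 73.0116)²/73.0116 = 0.4912
  (61 − 35.1017)²/35.1017 = 19.1080
χ² = 16.9140 + 0.4321 + 16.8108 + 19.2252 + 0.4912 + 19.1080 = 72.981

72.981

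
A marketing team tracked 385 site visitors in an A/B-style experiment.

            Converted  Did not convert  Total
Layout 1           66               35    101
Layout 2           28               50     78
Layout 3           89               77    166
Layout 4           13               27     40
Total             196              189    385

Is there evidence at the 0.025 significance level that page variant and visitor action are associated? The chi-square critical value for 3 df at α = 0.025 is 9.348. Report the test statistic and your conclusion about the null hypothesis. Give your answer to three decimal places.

Grand total N = 385.
Expected counts (row total × column total / N):
  Layout 1, Converted: 101×196/385 = 51.4182
  Layout 1, Did not convert: 101×189/385 = 49.5818
  Layout 2, Converted: 78×196/385 = 39.7091
  Layout 2, Did not convert: 78×189/385 = 38.2909
  Layout 3, Converted: 166×196/385 = 84.5091
  Layout 3, Did not convert: 166×189/385 = 81.4909
  Layout 4, Converted: 40×196/385 = 20.3636
  Layout 4, Did not convert: 40×189/385 = 19.6364
Contributions (O − E)²/E:
  (66 − 51.4182)²/51.4182 = 4.1353
  (35 − 49.5818)²/49.5818 = 4.2884
  (28 − 39.7091)²/39.7091 = 3.4527
  (50 − 38.2909)²/38.2909 = 3.5806
  (89 − 84.5091)²/84.5091 = 0.2387
  (77 − 81.4909)²/81.4909 = 0.2475
  (13 − 20.3636)²/20.3636 = 2.6627
  (27 − 19.6364)²/19.6364 = 2.7613
χ² = 4.1353 + 4.2884 + 3.4527 + 3.5806 + 0.2387 + 0.2475 + 2.6627 + 2.7613 = 21.367
df = (4−1)(2−1) = 3. Since 21.367 > 9.348, reject the null hypothesis of independence at α = 0.025.

21.367; reject H₀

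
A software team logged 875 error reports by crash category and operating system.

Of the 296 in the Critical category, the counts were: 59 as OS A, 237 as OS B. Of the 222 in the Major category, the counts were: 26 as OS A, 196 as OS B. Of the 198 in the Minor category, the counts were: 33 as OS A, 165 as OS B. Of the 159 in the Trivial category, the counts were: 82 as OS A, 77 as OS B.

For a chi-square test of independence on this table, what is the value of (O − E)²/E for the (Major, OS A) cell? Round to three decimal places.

Row total (Major) = 222; column total (OS A) = 200; N = 875.
Expected count E = 222 × 200 / 875 = 50.74286.
Contribution = (O − E)²/E = (26 − 50.74286)² / 50.74286 = 12.065.

12.065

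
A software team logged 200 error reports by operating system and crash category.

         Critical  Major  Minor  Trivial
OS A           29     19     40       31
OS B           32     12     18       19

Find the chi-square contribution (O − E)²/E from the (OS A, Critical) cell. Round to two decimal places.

Row total (OS A) = 119; column total (Critical) = 61; N = 200.
Expected count E = 119 × 61 / 200 = 36.295.
Contribution = (O − E)²/E = (29 − 36.295)² / 36.295 = 1.47.

1.47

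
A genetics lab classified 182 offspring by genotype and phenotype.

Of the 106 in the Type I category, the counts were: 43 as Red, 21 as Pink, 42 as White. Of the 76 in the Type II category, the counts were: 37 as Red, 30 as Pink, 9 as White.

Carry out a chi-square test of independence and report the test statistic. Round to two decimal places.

Row totals: 106, 76. Column totals: 80, 51, 51. Grand total N = 182.
Expected counts (row total × column total / N):
  Type I, Red: 106×80/182 = 46.593
  Type I, Pink: 106×51/182 = 29.703
  Type I, White: 106×51/182 = 29.703
  Type II, Red: 76×80/182 = 33.407
  Type II, Pink: 76×51/182 = 21.297
  Type II, White: 76×51/182 = 21.297
Contributions (O − E)²/E:
  (43 − 46.593)²/46.593 = 0.2771
  (21 − 29.703)²/29.703 = 2.5500
  (42 − 29.703)²/29.703 = 5.0909
  (37 − 33.407)²/33.407 = 0.3864
  (30 − 21.297)²/21.297 = 3.5565
  (9 − 21.297)²/21.297 = 7.1004
χ² = 0.2771 + 2.5500 + 5.0909 + 0.3864 + 3.5565 + 7.1004 = 18.96

18.96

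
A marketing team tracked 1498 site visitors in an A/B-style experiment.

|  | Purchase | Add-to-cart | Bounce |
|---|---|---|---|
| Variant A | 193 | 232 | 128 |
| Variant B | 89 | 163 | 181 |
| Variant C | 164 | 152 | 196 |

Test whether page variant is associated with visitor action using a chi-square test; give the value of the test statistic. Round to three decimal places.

59.173

Row totals: 553, 433, 512. Column totals: 446, 547, 505. Grand total N = 1498.
Expected counts (row total × column total / N):
  Variant A, Purchase: 553×446/1498 = 164.6449
  Variant A, Add-to-cart: 553×547/1498 = 201.9299
  Variant A, Bounce: 553×505/1498 = 186.4252
  Variant B, Purchase: 433×446/1498 = 128.9172
  Variant B, Add-to-cart: 433×547/1498 = 158.1115
  Variant B, Bounce: 433×505/1498 = 145.9713
  Variant C, Purchase: 512×446/1498 = 152.4379
  Variant C, Add-to-cart: 512×547/1498 = 186.9586
  Variant C, Bounce: 512×505/1498 = 172.6035
Contributions (O − E)²/E:
  (193 − 164.6449)²/164.6449 = 4.8833
  (232 − 201.9299)²/201.9299 = 4.4778
  (128 − 186.4252)²/186.4252 = 18.3103
  (89 − 128.9172)²/128.9172 = 12.3597
  (163 − 158.1115)²/158.1115 = 0.1511
  (181 − 145.9713)²/145.9713 = 8.4058
  (164 − 152.4379)²/152.4379 = 0.8770
  (152 − 186.9586)²/186.9586 = 6.5368
  (196 − 172.6035)²/172.6035 = 3.1714
χ² = 4.8833 + 4.4778 + 18.3103 + 12.3597 + 0.1511 + 8.4058 + 0.8770 + 6.5368 + 3.1714 = 59.173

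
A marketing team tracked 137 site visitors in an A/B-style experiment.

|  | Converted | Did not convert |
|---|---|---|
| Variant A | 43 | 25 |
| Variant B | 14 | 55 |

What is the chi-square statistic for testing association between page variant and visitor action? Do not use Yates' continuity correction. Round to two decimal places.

Row totals: 68, 69. Column totals: 57, 80. Grand total N = 137.
Expected counts (row total × column total / N):
  Variant A, Converted: 68×57/137 = 28.292
  Variant A, Did not convert: 68×80/137 = 39.708
  Variant B, Converted: 69×57/137 = 28.708
  Variant B, Did not convert: 69×80/137 = 40.292
Contributions (O − E)²/E:
  (43 − 28.292)²/28.292 = 7.6462
  (25 − 39.708)²/39.708 = 5.4479
  (14 − 28.708)²/28.708 = 7.5354
  (55 − 40.292)²/40.292 = 5.3689
χ² = 7.6462 + 5.4479 + 7.5354 + 5.3689 = 26.00

26.00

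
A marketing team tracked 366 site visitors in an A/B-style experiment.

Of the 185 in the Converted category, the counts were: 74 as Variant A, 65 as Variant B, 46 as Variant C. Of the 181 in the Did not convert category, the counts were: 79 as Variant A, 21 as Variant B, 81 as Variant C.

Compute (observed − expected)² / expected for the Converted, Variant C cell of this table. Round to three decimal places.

5.157

Row total (Converted) = 185; column total (Variant C) = 127; N = 366.
Expected count E = 185 × 127 / 366 = 64.1940.
Contribution = (O − E)²/E = (46 − 64.1940)² / 64.1940 = 5.157.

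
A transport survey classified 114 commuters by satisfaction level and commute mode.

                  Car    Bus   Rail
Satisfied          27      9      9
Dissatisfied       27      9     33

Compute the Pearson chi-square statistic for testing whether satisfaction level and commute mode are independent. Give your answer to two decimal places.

Row totals: 45, 69. Column totals: 54, 18, 42. Grand total N = 114.
Expected counts (row total × column total / N):
  Satisfied, Car: 45×54/114 = 21.316
  Satisfied, Bus: 45×18/114 = 7.105
  Satisfied, Rail: 45×42/114 = 16.579
  Dissatisfied, Car: 69×54/114 = 32.684
  Dissatisfied, Bus: 69×18/114 = 10.895
  Dissatisfied, Rail: 69×42/114 = 25.421
Contributions (O − E)²/E:
  (27 − 21.316)²/21.316 = 1.5157
  (9 − 7.105)²/7.105 = 0.5054
  (9 − 16.579)²/16.579 = 3.4647
  (27 − 32.684)²/32.684 = 0.9885
  (9 − 10.895)²/10.895 = 0.3296
  (33 − 25.421)²/25.421 = 2.2596
χ² = 1.5157 + 0.5054 + 3.4647 + 0.9885 + 0.3296 + 2.2596 = 9.06

9.06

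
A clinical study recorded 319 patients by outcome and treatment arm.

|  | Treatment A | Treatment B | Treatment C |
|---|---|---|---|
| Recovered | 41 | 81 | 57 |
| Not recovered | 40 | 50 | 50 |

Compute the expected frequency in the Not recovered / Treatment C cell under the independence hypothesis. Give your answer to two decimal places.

46.96

Row total (Not recovered) = 140; column total (Treatment C) = 107; grand total N = 319.
Expected count = (row total × column total) / N = 140 × 107 / 319 = 46.96.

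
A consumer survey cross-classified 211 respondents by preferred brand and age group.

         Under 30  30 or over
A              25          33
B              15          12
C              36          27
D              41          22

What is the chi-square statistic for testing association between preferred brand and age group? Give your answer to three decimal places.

Row totals: 58, 27, 63, 63. Column totals: 117, 94. Grand total N = 211.
Expected counts (row total × column total / N):
  A, Under 30: 58×117/211 = 32.1611
  A, 30 or over: 58×94/211 = 25.8389
  B, Under 30: 27×117/211 = 14.9716
  B, 30 or over: 27×94/211 = 12.0284
  C, Under 30: 63×117/211 = 34.9336
  C, 30 or over: 63×94/211 = 28.0664
  D, Under 30: 63×117/211 = 34.9336
  D, 30 or over: 63×94/211 = 28.0664
Contributions (O − E)²/E:
  (25 − 32.1611)²/32.1611 = 1.5945
  (33 − 25.8389)²/25.8389 = 1.9847
  (15 − 14.9716)²/14.9716 = 0.0001
  (12 − 12.0284)²/12.0284 = 0.0001
  (36 − 34.9336)²/34.9336 = 0.0326
  (27 − 28.0664)²/28.0664 = 0.0405
  (41 − 34.9336)²/34.9336 = 1.0535
  (22 − 28.0664)²/28.0664 = 1.3112
χ² = 1.5945 + 1.9847 + 0.0001 + 0.0001 + 0.0326 + 0.0405 + 1.0535 + 1.3112 = 6.017

6.017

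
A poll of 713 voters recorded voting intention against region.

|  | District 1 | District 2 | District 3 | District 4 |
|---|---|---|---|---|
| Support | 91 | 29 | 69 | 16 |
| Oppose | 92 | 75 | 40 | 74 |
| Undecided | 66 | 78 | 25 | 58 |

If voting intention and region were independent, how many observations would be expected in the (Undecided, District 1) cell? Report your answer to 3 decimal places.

Row total (Undecided) = 227; column total (District 1) = 249; grand total N = 713.
Expected count = (row total × column total) / N = 227 × 249 / 713 = 79.275.

79.275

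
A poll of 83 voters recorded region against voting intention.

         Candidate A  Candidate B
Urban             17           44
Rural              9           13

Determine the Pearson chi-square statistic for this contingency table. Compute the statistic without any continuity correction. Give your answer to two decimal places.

Row totals: 61, 22. Column totals: 26, 57. Grand total N = 83.
Expected counts (row total × column total / N):
  Urban, Candidate A: 61×26/83 = 19.1084
  Urban, Candidate B: 61×57/83 = 41.8916
  Rural, Candidate A: 22×26/83 = 6.8916
  Rural, Candidate B: 22×57/83 = 15.1084
Contributions (O − E)²/E:
  (17 − 19.1084)²/19.1084 = 0.2326
  (44 − 41.8916)²/41.8916 = 0.1061
  (9 − 6.8916)²/6.8916 = 0.6450
  (13 − 15.1084)²/15.1084 = 0.2942
χ² = 0.2326 + 0.1061 + 0.6450 + 0.2942 = 1.28

1.28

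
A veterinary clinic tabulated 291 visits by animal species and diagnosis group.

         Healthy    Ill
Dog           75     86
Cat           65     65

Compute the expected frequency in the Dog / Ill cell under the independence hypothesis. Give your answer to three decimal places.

83.543

Row total (Dog) = 161; column total (Ill) = 151; grand total N = 291.
Expected count = (row total × column total) / N = 161 × 151 / 291 = 83.543.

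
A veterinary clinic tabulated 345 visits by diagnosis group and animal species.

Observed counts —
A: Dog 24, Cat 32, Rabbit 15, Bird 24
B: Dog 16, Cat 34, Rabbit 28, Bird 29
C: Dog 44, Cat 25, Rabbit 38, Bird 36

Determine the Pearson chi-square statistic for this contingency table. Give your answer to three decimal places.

17.136

Row totals: 95, 107, 143. Column totals: 84, 91, 81, 89. Grand total N = 345.
Expected counts (row total × column total / N):
  A, Dog: 95×84/345 = 23.1304
  A, Cat: 95×91/345 = 25.0580
  A, Rabbit: 95×81/345 = 22.3043
  A, Bird: 95×89/345 = 24.5072
  B, Dog: 107×84/345 = 26.0522
  B, Cat: 107×91/345 = 28.2232
  B, Rabbit: 107×81/345 = 25.1217
  B, Bird: 107×89/345 = 27.6029
  C, Dog: 143×84/345 = 34.8174
  C, Cat: 143×91/345 = 37.7188
  C, Rabbit: 143×81/345 = 33.5739
  C, Bird: 143×89/345 = 36.8899
Contributions (O − E)²/E:
  (24 − 23.1304)²/23.1304 = 0.0327
  (32 − 25.0580)²/25.0580 = 1.9232
  (15 − 22.3043)²/22.3043 = 2.3920
  (24 − 24.5072)²/24.5072 = 0.0105
  (16 − 26.0522)²/26.0522 = 3.8786
  (34 − 28.2232)²/28.2232 = 1.1824
  (28 − 25.1217)²/25.1217 = 0.3298
  (29 − 27.6029)²/27.6029 = 0.0707
  (44 − 34.8174)²/34.8174 = 2.4218
  (25 − 37.7188)²/37.7188 = 4.2888
  (38 − 33.5739)²/33.5739 = 0.5835
  (36 − 36.8899)²/36.8899 = 0.0215
χ² = 0.0327 + 1.9232 + 2.3920 + 0.0105 + 3.8786 + 1.1824 + 0.3298 + 0.0707 + 2.4218 + 4.2888 + 0.5835 + 0.0215 = 17.136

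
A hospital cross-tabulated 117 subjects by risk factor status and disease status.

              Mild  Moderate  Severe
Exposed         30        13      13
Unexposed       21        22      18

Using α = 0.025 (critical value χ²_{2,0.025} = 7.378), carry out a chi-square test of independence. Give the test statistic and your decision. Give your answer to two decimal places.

Row totals: 56, 61. Column totals: 51, 35, 31. Grand total N = 117.
Expected counts (row total × column total / N):
  Exposed, Mild: 56×51/117 = 24.410
  Exposed, Moderate: 56×35/117 = 16.752
  Exposed, Severe: 56×31/117 = 14.838
  Unexposed, Mild: 61×51/117 = 26.590
  Unexposed, Moderate: 61×35/117 = 18.248
  Unexposed, Severe: 61×31/117 = 16.162
Contributions (O − E)²/E:
  (30 − 24.410)²/24.410 = 1.2801
  (13 − 16.752)²/16.752 = 0.8403
  (13 − 14.838)²/14.838 = 0.2277
  (21 − 26.590)²/26.590 = 1.1752
  (22 − 18.248)²/18.248 = 0.7715
  (18 − 16.162)²/16.162 = 0.2090
χ² = 1.2801 + 0.8403 + 0.2277 + 1.1752 + 0.7715 + 0.2090 = 4.50
df = (2−1)(3−1) = 2. Since 4.50 < 7.378, fail to reject the null hypothesis of independence at α = 0.025.

4.50; fail to reject H₀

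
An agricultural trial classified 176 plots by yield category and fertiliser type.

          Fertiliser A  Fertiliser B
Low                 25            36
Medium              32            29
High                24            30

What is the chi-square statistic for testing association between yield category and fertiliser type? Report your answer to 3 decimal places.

1.695

Row totals: 61, 61, 54. Column totals: 81, 95. Grand total N = 176.
Expected counts (row total × column total / N):
  Low, Fertiliser A: 61×81/176 = 28.0739
  Low, Fertiliser B: 61×95/176 = 32.9261
  Medium, Fertiliser A: 61×81/176 = 28.0739
  Medium, Fertiliser B: 61×95/176 = 32.9261
  High, Fertiliser A: 54×81/176 = 24.8523
  High, Fertiliser B: 54×95/176 = 29.1477
Contributions (O − E)²/E:
  (25 − 28.0739)²/28.0739 = 0.3366
  (36 − 32.9261)²/32.9261 = 0.2870
  (32 − 28.0739)²/28.0739 = 0.5491
  (29 − 32.9261)²/32.9261 = 0.4681
  (24 − 24.8523)²/24.8523 = 0.0292
  (30 − 29.1477)²/29.1477 = 0.0249
χ² = 0.3366 + 0.2870 + 0.5491 + 0.4681 + 0.0292 + 0.0249 = 1.695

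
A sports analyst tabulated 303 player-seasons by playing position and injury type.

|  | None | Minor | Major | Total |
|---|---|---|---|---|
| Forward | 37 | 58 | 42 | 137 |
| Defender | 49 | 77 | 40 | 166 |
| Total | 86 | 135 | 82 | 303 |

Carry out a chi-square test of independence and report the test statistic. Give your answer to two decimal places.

1.64

Grand total N = 303.
Expected counts (row total × column total / N):
  Forward, None: 137×86/303 = 38.884
  Forward, Minor: 137×135/303 = 61.040
  Forward, Major: 137×82/303 = 37.076
  Defender, None: 166×86/303 = 47.116
  Defender, Minor: 166×135/303 = 73.960
  Defender, Major: 166×82/303 = 44.924
Contributions (O − E)²/E:
  (37 − 38.884)²/38.884 = 0.0913
  (58 − 61.040)²/61.040 = 0.1514
  (42 − 37.076)²/37.076 = 0.6539
  (49 − 47.116)²/47.116 = 0.0753
  (77 − 73.960)²/73.960 = 0.1250
  (40 − 44.924)²/44.924 = 0.5397
χ² = 0.0913 + 0.1514 + 0.6539 + 0.0753 + 0.1250 + 0.5397 = 1.64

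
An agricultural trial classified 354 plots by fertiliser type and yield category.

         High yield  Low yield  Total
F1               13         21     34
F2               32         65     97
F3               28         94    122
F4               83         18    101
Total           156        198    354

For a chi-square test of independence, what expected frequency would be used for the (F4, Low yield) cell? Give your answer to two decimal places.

Row total (F4) = 101; column total (Low yield) = 198; grand total N = 354.
Expected count = (row total × column total) / N = 101 × 198 / 354 = 56.49.

56.49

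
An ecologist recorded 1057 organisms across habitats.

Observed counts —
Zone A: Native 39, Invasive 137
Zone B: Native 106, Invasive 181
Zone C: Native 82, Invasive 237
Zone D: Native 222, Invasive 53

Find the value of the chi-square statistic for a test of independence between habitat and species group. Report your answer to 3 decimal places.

Row totals: 176, 287, 319, 275. Column totals: 449, 608. Grand total N = 1057.
Expected counts (row total × column total / N):
  Zone A, Native: 176×449/1057 = 74.7625
  Zone A, Invasive: 176×608/1057 = 101.2375
  Zone B, Native: 287×449/1057 = 121.9139
  Zone B, Invasive: 287×608/1057 = 165.0861
  Zone C, Native: 319×449/1057 = 135.5071
  Zone C, Invasive: 319×608/1057 = 183.4929
  Zone D, Native: 275×449/1057 = 116.8165
  Zone D, Invasive: 275×608/1057 = 158.1835
Contributions (O − E)²/E:
  (39 − 74.7625)²/74.7625 = 17.1069
  (137 − 101.2375)²/101.2375 = 12.6332
  (106 − 121.9139)²/121.9139 = 2.0773
  (181 − 165.0861)²/165.0861 = 1.5341
  (82 − 135.5071)²/135.5071 = 21.1281
  (237 − 183.4929)²/183.4929 = 15.6028
  (222 − 116.8165)²/116.8165 = 94.7090
  (53 − 158.1835)²/158.1835 = 69.9414
χ² = 17.1069 + 12.6332 + 2.0773 + 1.5341 + 21.1281 + 15.6028 + 94.7090 + 69.9414 = 234.733

234.733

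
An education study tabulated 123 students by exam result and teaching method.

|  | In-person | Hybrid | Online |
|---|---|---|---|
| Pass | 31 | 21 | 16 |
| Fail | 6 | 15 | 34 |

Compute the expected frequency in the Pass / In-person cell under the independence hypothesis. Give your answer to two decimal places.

Row total (Pass) = 68; column total (In-person) = 37; grand total N = 123.
Expected count = (row total × column total) / N = 68 × 37 / 123 = 20.46.

20.46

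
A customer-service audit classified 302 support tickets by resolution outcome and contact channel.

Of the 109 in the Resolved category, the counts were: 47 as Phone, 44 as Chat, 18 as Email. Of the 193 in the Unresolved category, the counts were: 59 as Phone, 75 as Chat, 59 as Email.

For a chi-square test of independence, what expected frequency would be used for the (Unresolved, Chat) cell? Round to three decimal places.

Row total (Unresolved) = 193; column total (Chat) = 119; grand total N = 302.
Expected count = (row total × column total) / N = 193 × 119 / 302 = 76.050.

76.050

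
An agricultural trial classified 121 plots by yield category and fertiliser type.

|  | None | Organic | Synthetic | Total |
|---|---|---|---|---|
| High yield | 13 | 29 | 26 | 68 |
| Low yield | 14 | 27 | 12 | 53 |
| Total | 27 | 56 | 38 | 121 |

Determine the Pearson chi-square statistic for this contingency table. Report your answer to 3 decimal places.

3.460

Grand total N = 121.
Expected counts (row total × column total / N):
  High yield, None: 68×27/121 = 15.1736
  High yield, Organic: 68×56/121 = 31.4711
  High yield, Synthetic: 68×38/121 = 21.3554
  Low yield, None: 53×27/121 = 11.8264
  Low yield, Organic: 53×56/121 = 24.5289
  Low yield, Synthetic: 53×38/121 = 16.6446
Contributions (O − E)²/E:
  (13 − 15.1736)²/15.1736 = 0.3114
  (29 − 31.4711)²/31.4711 = 0.1940
  (26 − 21.3554)²/21.3554 = 1.0102
  (14 − 11.8264)²/11.8264 = 0.3995
  (27 − 24.5289)²/24.5289 = 0.2489
  (12 − 16.6446)²/16.6446 = 1.2961
χ² = 0.3114 + 0.1940 + 1.0102 + 0.3995 + 0.2489 + 1.2961 = 3.460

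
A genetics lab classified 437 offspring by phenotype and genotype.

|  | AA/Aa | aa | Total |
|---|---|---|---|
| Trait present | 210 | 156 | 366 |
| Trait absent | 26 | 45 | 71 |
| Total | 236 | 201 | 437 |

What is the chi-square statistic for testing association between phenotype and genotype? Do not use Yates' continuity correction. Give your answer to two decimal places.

Grand total N = 437.
Expected counts (row total × column total / N):
  Trait present, AA/Aa: 366×236/437 = 197.6568
  Trait present, aa: 366×201/437 = 168.3432
  Trait absent, AA/Aa: 71×236/437 = 38.3432
  Trait absent, aa: 71×201/437 = 32.6568
Contributions (O − E)²/E:
  (210 − 197.6568)²/197.6568 = 0.7708
  (156 − 168.3432)²/168.3432 = 0.9050
  (26 − 38.3432)²/38.3432 = 3.9734
  (45 − 32.6568)²/32.6568 = 4.6653
χ² = 0.7708 + 0.9050 + 3.9734 + 4.6653 = 10.31

10.31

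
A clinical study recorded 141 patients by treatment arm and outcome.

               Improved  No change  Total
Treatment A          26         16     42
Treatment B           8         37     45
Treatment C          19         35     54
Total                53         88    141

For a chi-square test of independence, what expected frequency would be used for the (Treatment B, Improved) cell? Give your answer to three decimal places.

16.915

Row total (Treatment B) = 45; column total (Improved) = 53; grand total N = 141.
Expected count = (row total × column total) / N = 45 × 53 / 141 = 16.915.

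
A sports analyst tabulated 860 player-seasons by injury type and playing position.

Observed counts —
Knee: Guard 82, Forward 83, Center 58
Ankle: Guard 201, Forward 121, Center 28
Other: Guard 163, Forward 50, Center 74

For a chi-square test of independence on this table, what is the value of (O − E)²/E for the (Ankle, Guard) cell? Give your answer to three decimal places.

2.092

Row total (Ankle) = 350; column total (Guard) = 446; N = 860.
Expected count E = 350 × 446 / 860 = 181.5116.
Contribution = (O − E)²/E = (201 − 181.5116)² / 181.5116 = 2.092.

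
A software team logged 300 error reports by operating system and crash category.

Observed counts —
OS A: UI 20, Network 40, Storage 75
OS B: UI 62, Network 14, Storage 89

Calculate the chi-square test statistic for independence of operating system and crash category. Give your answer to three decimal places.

32.551

Row totals: 135, 165. Column totals: 82, 54, 164. Grand total N = 300.
Expected counts (row total × column total / N):
  OS A, UI: 135×82/300 = 36.9000
  OS A, Network: 135×54/300 = 24.3000
  OS A, Storage: 135×164/300 = 73.8000
  OS B, UI: 165×82/300 = 45.1000
  OS B, Network: 165×54/300 = 29.7000
  OS B, Storage: 165×164/300 = 90.2000
Contributions (O − E)²/E:
  (20 − 36.9000)²/36.9000 = 7.7401
  (40 − 24.3000)²/24.3000 = 10.1436
  (75 − 73.8000)²/73.8000 = 0.0195
  (62 − 45.1000)²/45.1000 = 6.3328
  (14 − 29.7000)²/29.7000 = 8.2993
  (89 − 90.2000)²/90.2000 = 0.0160
χ² = 7.7401 + 10.1436 + 0.0195 + 6.3328 + 8.2993 + 0.0160 = 32.551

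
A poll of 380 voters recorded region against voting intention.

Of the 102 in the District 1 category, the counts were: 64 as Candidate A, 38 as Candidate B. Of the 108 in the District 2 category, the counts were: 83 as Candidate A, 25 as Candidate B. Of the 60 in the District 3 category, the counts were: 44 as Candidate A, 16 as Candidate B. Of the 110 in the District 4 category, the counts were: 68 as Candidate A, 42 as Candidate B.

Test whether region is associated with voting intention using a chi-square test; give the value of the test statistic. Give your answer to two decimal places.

7.92

Row totals: 102, 108, 60, 110. Column totals: 259, 121. Grand total N = 380.
Expected counts (row total × column total / N):
  District 1, Candidate A: 102×259/380 = 69.521
  District 1, Candidate B: 102×121/380 = 32.479
  District 2, Candidate A: 108×259/380 = 73.611
  District 2, Candidate B: 108×121/380 = 34.389
  District 3, Candidate A: 60×259/380 = 40.895
  District 3, Candidate B: 60×121/380 = 19.105
  District 4, Candidate A: 110×259/380 = 74.974
  District 4, Candidate B: 110×121/380 = 35.026
Contributions (O − E)²/E:
  (64 − 69.521)²/69.521 = 0.4384
  (38 − 32.479)²/32.479 = 0.9385
  (83 − 73.611)²/73.611 = 1.1976
  (25 − 34.389)²/34.389 = 2.5634
  (44 − 40.895)²/40.895 = 0.2358
  (16 − 19.105)²/19.105 = 0.5046
  (68 − 74.974)²/74.974 = 0.6487
  (42 − 35.026)²/35.026 = 1.3886
χ² = 0.4384 + 0.9385 + 1.1976 + 2.5634 + 0.2358 + 0.5046 + 0.6487 + 1.3886 = 7.92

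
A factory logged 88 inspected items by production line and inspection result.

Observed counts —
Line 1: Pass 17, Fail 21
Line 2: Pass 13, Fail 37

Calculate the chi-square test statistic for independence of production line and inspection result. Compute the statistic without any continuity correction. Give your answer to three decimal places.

3.373

Row totals: 38, 50. Column totals: 30, 58. Grand total N = 88.
Expected counts (row total × column total / N):
  Line 1, Pass: 38×30/88 = 12.95455
  Line 1, Fail: 38×58/88 = 25.04545
  Line 2, Pass: 50×30/88 = 17.04545
  Line 2, Fail: 50×58/88 = 32.95455
Contributions (O − E)²/E:
  (17 − 12.95455)²/12.95455 = 1.2633
  (21 − 25.04545)²/25.04545 = 0.6534
  (13 − 17.04545)²/17.04545 = 0.9601
  (37 − 32.95455)²/32.95455 = 0.4966
χ² = 1.2633 + 0.6534 + 0.9601 + 0.4966 = 3.373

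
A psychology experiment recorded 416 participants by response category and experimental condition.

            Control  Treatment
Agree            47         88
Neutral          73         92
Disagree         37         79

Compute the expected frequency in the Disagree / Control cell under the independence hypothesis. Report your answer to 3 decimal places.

43.779

Row total (Disagree) = 116; column total (Control) = 157; grand total N = 416.
Expected count = (row total × column total) / N = 116 × 157 / 416 = 43.779.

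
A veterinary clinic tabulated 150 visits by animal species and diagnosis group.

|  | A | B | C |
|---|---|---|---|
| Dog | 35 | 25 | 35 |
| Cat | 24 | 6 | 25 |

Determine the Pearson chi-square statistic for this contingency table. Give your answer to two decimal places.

5.06

Row totals: 95, 55. Column totals: 59, 31, 60. Grand total N = 150.
Expected counts (row total × column total / N):
  Dog, A: 95×59/150 = 37.367
  Dog, B: 95×31/150 = 19.633
  Dog, C: 95×60/150 = 38.000
  Cat, A: 55×59/150 = 21.633
  Cat, B: 55×31/150 = 11.367
  Cat, C: 55×60/150 = 22.000
Contributions (O − E)²/E:
  (35 − 37.367)²/37.367 = 0.1499
  (25 − 19.633)²/19.633 = 1.4672
  (35 − 38.000)²/38.000 = 0.2368
  (24 − 21.633)²/21.633 = 0.2590
  (6 − 11.367)²/11.367 = 2.5341
  (25 − 22.000)²/22.000 = 0.4091
χ² = 0.1499 + 1.4672 + 0.2368 + 0.2590 + 2.5341 + 0.4091 = 5.06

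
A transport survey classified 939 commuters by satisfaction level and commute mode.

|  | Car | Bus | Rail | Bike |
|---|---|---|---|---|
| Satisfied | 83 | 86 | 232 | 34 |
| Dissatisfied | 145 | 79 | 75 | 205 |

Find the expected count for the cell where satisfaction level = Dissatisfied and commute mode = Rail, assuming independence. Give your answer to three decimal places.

164.780

Row total (Dissatisfied) = 504; column total (Rail) = 307; grand total N = 939.
Expected count = (row total × column total) / N = 504 × 307 / 939 = 164.780.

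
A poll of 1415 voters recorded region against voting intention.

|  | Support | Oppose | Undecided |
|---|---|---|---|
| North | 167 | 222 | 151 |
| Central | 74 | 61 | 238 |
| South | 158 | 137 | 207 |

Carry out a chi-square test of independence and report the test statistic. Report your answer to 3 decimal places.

Row totals: 540, 373, 502. Column totals: 399, 420, 596. Grand total N = 1415.
Expected counts (row total × column total / N):
  North, Support: 540×399/1415 = 152.2686
  North, Oppose: 540×420/1415 = 160.2827
  North, Undecided: 540×596/1415 = 227.4488
  Central, Support: 373×399/1415 = 105.1781
  Central, Oppose: 373×420/1415 = 110.7138
  Central, Undecided: 373×596/1415 = 157.1081
  South, Support: 502×399/1415 = 141.5534
  South, Oppose: 502×420/1415 = 149.0035
  South, Undecided: 502×596/1415 = 211.4431
Contributions (O − E)²/E:
  (167 − 152.2686)²/152.2686 = 1.4252
  (222 − 160.2827)²/160.2827 = 23.7644
  (151 − 227.4488)²/227.4488 = 25.6955
  (74 − 105.1781)²/105.1781 = 9.2422
  (61 − 110.7138)²/110.7138 = 22.3230
  (238 − 157.1081)²/157.1081 = 41.6497
  (158 − 141.5534)²/141.5534 = 1.9109
  (137 − 149.0035)²/149.0035 = 0.9670
  (207 − 211.4431)²/211.4431 = 0.0934
χ² = 1.4252 + 23.7644 + 25.6955 + 9.2422 + 22.3230 + 41.6497 + 1.9109 + 0.9670 + 0.0934 = 127.071

127.071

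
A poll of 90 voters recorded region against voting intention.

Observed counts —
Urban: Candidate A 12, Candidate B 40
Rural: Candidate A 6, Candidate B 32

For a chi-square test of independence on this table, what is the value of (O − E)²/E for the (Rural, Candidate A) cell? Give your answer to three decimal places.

0.337

Row total (Rural) = 38; column total (Candidate A) = 18; N = 90.
Expected count E = 38 × 18 / 90 = 7.6000.
Contribution = (O − E)²/E = (6 − 7.6000)² / 7.6000 = 0.337.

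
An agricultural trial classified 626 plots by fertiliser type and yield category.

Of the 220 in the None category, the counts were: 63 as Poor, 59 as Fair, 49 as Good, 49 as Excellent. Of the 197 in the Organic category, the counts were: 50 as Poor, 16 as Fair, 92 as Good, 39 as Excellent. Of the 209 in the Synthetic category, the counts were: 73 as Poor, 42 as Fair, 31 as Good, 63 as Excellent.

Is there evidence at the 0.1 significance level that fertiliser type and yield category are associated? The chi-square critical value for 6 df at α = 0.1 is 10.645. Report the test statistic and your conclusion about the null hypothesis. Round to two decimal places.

Row totals: 220, 197, 209. Column totals: 186, 117, 172, 151. Grand total N = 626.
Expected counts (row total × column total / N):
  None, Poor: 220×186/626 = 65.367
  None, Fair: 220×117/626 = 41.118
  None, Good: 220×172/626 = 60.447
  None, Excellent: 220×151/626 = 53.067
  Organic, Poor: 197×186/626 = 58.534
  Organic, Fair: 197×117/626 = 36.819
  Organic, Good: 197×172/626 = 54.128
  Organic, Excellent: 197×151/626 = 47.519
  Synthetic, Poor: 209×186/626 = 62.099
  Synthetic, Fair: 209×117/626 = 39.062
  Synthetic, Good: 209×172/626 = 57.425
  Synthetic, Excellent: 209×151/626 = 50.414
Contributions (O − E)²/E:
  (63 − 65.367)²/65.367 = 0.0857
  (59 − 41.118)²/41.118 = 7.7768
  (49 − 60.447)²/60.447 = 2.1677
  (49 − 53.067)²/53.067 = 0.3117
  (50 − 58.534)²/58.534 = 1.2442
  (16 − 36.819)²/36.819 = 11.7719
  (92 − 54.128)²/54.128 = 26.4981
  (39 − 47.519)²/47.519 = 1.5272
  (73 − 62.099)²/62.099 = 1.9136
  (42 − 39.062)²/39.062 = 0.2210
  (31 − 57.425)²/57.425 = 12.1599
  (63 − 50.414)²/50.414 = 3.1421
χ² = 0.0857 + 7.7768 + 2.1677 + 0.3117 + 1.2442 + 11.7719 + 26.4981 + 1.5272 + 1.9136 + 0.2210 + 12.1599 + 3.1421 = 68.82
df = (3−1)(4−1) = 6. Since 68.82 > 10.645, reject the null hypothesis of independence at α = 0.1.

68.82; reject H₀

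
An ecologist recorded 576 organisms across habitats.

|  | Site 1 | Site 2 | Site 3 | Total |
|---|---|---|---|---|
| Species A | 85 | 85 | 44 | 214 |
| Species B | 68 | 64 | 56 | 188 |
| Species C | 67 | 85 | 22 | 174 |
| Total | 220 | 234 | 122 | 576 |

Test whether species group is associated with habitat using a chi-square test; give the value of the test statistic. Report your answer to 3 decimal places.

17.883

Grand total N = 576.
Expected counts (row total × column total / N):
  Species A, Site 1: 214×220/576 = 81.7361
  Species A, Site 2: 214×234/576 = 86.9375
  Species A, Site 3: 214×122/576 = 45.3264
  Species B, Site 1: 188×220/576 = 71.8056
  Species B, Site 2: 188×234/576 = 76.3750
  Species B, Site 3: 188×122/576 = 39.8194
  Species C, Site 1: 174×220/576 = 66.4583
  Species C, Site 2: 174×234/576 = 70.6875
  Species C, Site 3: 174×122/576 = 36.8542
Contributions (O − E)²/E:
  (85 − 81.7361)²/81.7361 = 0.1303
  (85 − 86.9375)²/86.9375 = 0.0432
  (44 − 45.3264)²/45.3264 = 0.0388
  (68 − 71.8056)²/71.8056 = 0.2017
  (64 − 76.3750)²/76.3750 = 2.0051
  (56 − 39.8194)²/39.8194 = 6.5750
  (67 − 66.4583)²/66.4583 = 0.0044
  (85 − 70.6875)²/70.6875 = 2.8979
  (22 − 36.8542)²/36.8542 = 5.9870
χ² = 0.1303 + 0.0432 + 0.0388 + 0.2017 + 2.0051 + 6.5750 + 0.0044 + 2.8979 + 5.9870 = 17.883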